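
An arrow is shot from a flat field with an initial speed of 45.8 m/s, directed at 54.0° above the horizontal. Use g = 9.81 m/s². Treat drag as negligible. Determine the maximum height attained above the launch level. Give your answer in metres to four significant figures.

Resolve: vₓ = 45.80 cos 54.0° = 26.92 m/s and v_y0 = 45.80 sin 54.0° = 37.05 m/s.
Peak height H = v_y0² / (2g) = 1372.9 / 19.62 = 69.98 m.

69.98 m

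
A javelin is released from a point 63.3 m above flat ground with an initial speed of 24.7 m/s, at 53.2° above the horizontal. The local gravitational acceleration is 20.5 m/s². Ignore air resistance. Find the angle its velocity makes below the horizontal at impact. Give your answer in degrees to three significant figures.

74.9°

Components: vₓ = 24.70 cos 53.2° = 14.80 m/s, v_y0 = 24.70 sin 53.2° = 19.78 m/s.
With up positive and y = 0 at the ground: y(t) = 63.3 + (19.78) t − 10.25 t². Setting y = 0 and taking the positive root: t = [19.78 + √(19.78² + 2·20.5·63.3)] / 20.5 = (19.78 + 54.65) / 20.5 = 3.631 s.
At impact: v_y = v_y0 − g t = −54.65 m/s; vₓ = 14.80 m/s.
Angle below horizontal: arctan(|v_y|/vₓ) = arctan(54.65/14.80) = 74.85°.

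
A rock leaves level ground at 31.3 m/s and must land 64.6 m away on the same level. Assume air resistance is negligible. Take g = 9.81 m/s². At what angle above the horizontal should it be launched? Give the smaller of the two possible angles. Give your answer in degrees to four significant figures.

Level-ground range R = v₀² sin(2θ)/g ⇒ sin(2θ) = gR/v₀² = 9.81 × 64.6 / 31.3² = 0.6469.
2θ = 40.31° or 180° − 40.31° = 139.7°, so θ = 20.15° or 69.85°.
The smaller angle is 20.15°.

20.15°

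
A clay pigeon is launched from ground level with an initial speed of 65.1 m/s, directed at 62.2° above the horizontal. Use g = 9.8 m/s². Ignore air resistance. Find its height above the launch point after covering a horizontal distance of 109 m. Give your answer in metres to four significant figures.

Components: vₓ = 65.10 cos 62.2° = 30.36 m/s, v_y0 = 65.10 sin 62.2° = 57.59 m/s.
x = vₓ t ⇒ t = 109/30.36 = 3.590 s.
Height: y = v_y0 t − ½ g t² = 57.59 × 3.590 − 4.900 × 3.590² = 206.7 − 63.15 = 143.6 m.

143.6 m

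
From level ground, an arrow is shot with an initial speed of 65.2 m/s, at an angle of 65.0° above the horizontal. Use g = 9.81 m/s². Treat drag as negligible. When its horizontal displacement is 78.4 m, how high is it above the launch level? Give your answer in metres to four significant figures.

vₓ = 65.20 cos 65.0° = 27.55 m/s; v_y0 = 65.20 sin 65.0° = 59.09 m/s.
x = vₓ t ⇒ t = 78.4/27.55 = 2.845 s.
Height: y = v_y0 t − ½ g t² = 59.09 × 2.845 − 4.905 × 2.845² = 168.1 − 39.71 = 128.4 m.

128.4 m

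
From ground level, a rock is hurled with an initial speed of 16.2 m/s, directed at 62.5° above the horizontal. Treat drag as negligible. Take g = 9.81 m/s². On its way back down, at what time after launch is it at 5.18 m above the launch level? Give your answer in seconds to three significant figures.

2.51 s

vₓ = 16.20 cos 62.5° = 7.480 m/s; v_y0 = 16.20 sin 62.5° = 14.37 m/s.
Height y(t) = 14.37 t − 4.905 t² = 5.18 gives 4.905 t² − 14.37 t + 5.18 = 0.
t = [14.37 ± √(14.37² − 2·9.81·5.18)] / 9.81 = (14.37 ± 10.24) / 9.81, so t = 0.4210 s or t = 2.509 s.
The descending-branch root is 2.509 s.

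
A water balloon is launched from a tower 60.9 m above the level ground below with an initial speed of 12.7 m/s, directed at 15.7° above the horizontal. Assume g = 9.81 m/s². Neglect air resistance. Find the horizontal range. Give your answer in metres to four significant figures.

Components: vₓ = 12.70 cos 15.7° = 12.23 m/s, v_y0 = 12.70 sin 15.7° = 3.437 m/s.
Vertical motion (up positive, ground at y = 0): 4.905 t² − (3.437) t − 60.9 = 0, so t = (3.437 + √(3.437² + 2·9.81·60.9)) / 9.81 = (3.437 + 34.74) / 9.81 = 3.891 s.
Horizontal distance: R = vₓ t = 12.23 × 3.891 = 47.58 m.

47.58 m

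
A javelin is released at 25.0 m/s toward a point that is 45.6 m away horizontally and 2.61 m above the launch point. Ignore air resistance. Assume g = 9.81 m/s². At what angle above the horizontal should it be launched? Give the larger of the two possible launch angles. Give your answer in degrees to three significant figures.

Trajectory: y = x tanθ − g x² (1 + tan²θ)/(2v₀²). With x = 45.6, y = 2.61, v₀ = 25.0, g = 9.81:
16.32 tan²θ − 45.6 tanθ + (18.93) = 0.
tanθ = [45.6 ± √(45.6² − 4 × 16.32 × (18.93))] / (2 × 16.32) = (45.6 ± 29.05) / 32.64, giving tanθ = 0.5071 or 2.287.
θ = 26.89° or 66.38°; the larger is 66.38°.

66.4°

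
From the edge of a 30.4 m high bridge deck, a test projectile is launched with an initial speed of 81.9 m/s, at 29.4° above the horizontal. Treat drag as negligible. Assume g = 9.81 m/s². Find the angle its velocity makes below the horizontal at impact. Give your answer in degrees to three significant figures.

Resolve: vₓ = 81.90 cos 29.4° = 71.35 m/s and v_y0 = 81.90 sin 29.4° = 40.21 m/s.
Vertical motion (up positive, ground at y = 0): 4.905 t² − (40.21) t − 30.4 = 0, so t = (40.21 + √(40.21² + 2·9.81·30.4)) / 9.81 = (40.21 + 47.04) / 9.81 = 8.894 s.
At impact: v_y = v_y0 − g t = −47.04 m/s; vₓ = 71.35 m/s.
Angle below horizontal: arctan(|v_y|/vₓ) = arctan(47.04/71.35) = 33.40°.

33.4°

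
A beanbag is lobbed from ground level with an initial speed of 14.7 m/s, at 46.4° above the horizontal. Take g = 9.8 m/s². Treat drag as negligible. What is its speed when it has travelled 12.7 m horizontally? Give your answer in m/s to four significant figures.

10.27 m/s

Horizontal component vₓ = 14.70 cos 46.4° = 10.14 m/s; vertical v_y0 = 14.70 sin 46.4° = 10.65 m/s.
Time to reach x = 12.7 m: t = x/vₓ = 12.7/10.14 = 1.253 s.
Vertical velocity there: v_y = v_y0 − g t = 10.65 − 9.80 × 1.253 = −1.632 m/s.
Speed: √(vₓ² + v_y²) = √(10.14² + 1.632²) = 10.27 m/s.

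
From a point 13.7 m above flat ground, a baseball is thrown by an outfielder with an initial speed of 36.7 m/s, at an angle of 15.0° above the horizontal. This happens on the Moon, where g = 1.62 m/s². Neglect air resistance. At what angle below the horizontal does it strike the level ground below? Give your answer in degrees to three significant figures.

18.1°

Horizontal component vₓ = 36.70 cos 15.0° = 35.45 m/s; vertical v_y0 = 36.70 sin 15.0° = 9.499 m/s.
With up positive and y = 0 at the ground: y(t) = 13.7 + (9.499) t − 0.8100 t². Setting y = 0 and taking the positive root: t = [9.499 + √(9.499² + 2·1.62·13.7)] / 1.62 = (9.499 + 11.60) / 1.62 = 13.03 s.
At impact: v_y = v_y0 − g t = −11.60 m/s; vₓ = 35.45 m/s.
Angle below horizontal: arctan(|v_y|/vₓ) = arctan(11.60/35.45) = 18.12°.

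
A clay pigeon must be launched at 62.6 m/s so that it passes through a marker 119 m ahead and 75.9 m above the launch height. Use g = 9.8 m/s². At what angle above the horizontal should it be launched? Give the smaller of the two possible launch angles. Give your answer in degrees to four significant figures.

42.29°

Trajectory: y = x tanθ − g x² (1 + tan²θ)/(2v₀²). With x = 119, y = 75.9, v₀ = 62.6, g = 9.80:
17.71 tan²θ − 119 tanθ + (93.61) = 0.
tanθ = [119 ± √(119² − 4 × 17.71 × (93.61))] / (2 × 17.71) = (119 ± 86.78) / 35.41, giving tanθ = 0.9098 or 5.811.
θ = 42.29° or 80.24°; the smaller is 42.29°.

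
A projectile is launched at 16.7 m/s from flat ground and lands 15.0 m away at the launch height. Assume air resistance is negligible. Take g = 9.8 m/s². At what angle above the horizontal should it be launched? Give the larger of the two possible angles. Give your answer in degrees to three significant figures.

74.1°

From R = (v₀²/g) sin 2θ: sin 2θ = 9.80 × 15.0 / 278.89 = 0.5271.
2θ = 31.81° or 180° − 31.81° = 148.2°, so θ = 15.90° or 74.10°.
The larger angle is 74.10°.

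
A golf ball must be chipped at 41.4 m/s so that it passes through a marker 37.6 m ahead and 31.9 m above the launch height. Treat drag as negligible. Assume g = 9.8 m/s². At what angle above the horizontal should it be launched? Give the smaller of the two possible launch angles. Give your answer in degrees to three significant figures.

47.2°

Trajectory: y = x tanθ − g x² (1 + tan²θ)/(2v₀²). With x = 37.6, y = 31.9, v₀ = 41.4, g = 9.80:
4.042 tan²θ − 37.6 tanθ + (35.94) = 0.
tanθ = [37.6 ± √(37.6² − 4 × 4.042 × (35.94))] / (2 × 4.042) = (37.6 ± 28.86) / 8.084, giving tanθ = 1.082 or 8.221.
θ = 47.25° or 83.06°; the smaller is 47.25°.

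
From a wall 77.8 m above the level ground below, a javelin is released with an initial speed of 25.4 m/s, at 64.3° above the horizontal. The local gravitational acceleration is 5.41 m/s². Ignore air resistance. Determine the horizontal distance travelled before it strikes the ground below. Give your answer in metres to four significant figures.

121.8 m

Components: vₓ = 25.40 cos 64.3° = 11.01 m/s, v_y0 = 25.40 sin 64.3° = 22.89 m/s.
The projectile lands when y = 77.8 + (22.89) t − ½·5.41·t² = 0. Positive root: t = (22.89 + √(22.89² + 2·5.41·77.8)) / 5.41 = (22.89 + 36.95) / 5.41 = 11.06 s.
Horizontal distance: R = vₓ t = 11.01 × 11.06 = 121.8 m.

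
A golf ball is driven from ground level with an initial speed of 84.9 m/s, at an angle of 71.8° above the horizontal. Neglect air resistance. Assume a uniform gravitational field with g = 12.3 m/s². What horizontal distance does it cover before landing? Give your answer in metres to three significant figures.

Components: vₓ = 84.90 cos 71.8° = 26.52 m/s, v_y0 = 84.90 sin 71.8° = 80.65 m/s.
Flight time T = 2 v_y0 / g = 13.11 s.
Horizontal distance R = vₓ T = 26.52 × 13.11 = 347.8 m.

348 m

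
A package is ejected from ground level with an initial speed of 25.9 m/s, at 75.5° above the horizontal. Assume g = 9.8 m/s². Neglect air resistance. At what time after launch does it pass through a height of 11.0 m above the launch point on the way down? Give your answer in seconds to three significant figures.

4.63 s

Components: vₓ = 25.90 cos 75.5° = 6.485 m/s, v_y0 = 25.90 sin 75.5° = 25.08 m/s.
Require v_y0 t − ½ g t² = 11.0, i.e. 4.900 t² − 25.08 t + 11.0 = 0.
Quadratic formula: t = (25.08 ± √413.16) / 9.80 = (25.08 ± 20.33) / 9.80 → t = 0.4846 s or 4.633 s.
The descending-branch root is 4.633 s.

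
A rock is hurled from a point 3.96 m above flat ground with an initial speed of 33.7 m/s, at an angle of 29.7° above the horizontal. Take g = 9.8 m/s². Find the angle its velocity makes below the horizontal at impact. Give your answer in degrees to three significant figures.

Resolve: vₓ = 33.70 cos 29.7° = 29.27 m/s and v_y0 = 33.70 sin 29.7° = 16.70 m/s.
The projectile lands when y = 3.96 + (16.70) t − ½·9.80·t² = 0. Positive root: t = (16.70 + √(16.70² + 2·9.80·3.96)) / 9.80 = (16.70 + 18.88) / 9.80 = 3.630 s.
At impact: v_y = v_y0 − g t = −18.88 m/s; vₓ = 29.27 m/s.
Angle below horizontal: arctan(|v_y|/vₓ) = arctan(18.88/29.27) = 32.82°.

32.8°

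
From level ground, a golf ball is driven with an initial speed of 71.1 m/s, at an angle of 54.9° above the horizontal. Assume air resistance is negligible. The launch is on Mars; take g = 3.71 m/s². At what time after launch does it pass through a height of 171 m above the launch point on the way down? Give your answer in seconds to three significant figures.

28.1 s

Horizontal component vₓ = 71.10 cos 54.9° = 40.88 m/s; vertical v_y0 = 71.10 sin 54.9° = 58.17 m/s.
Set y = v_y0 t − ½ g t² = 171: 1.855 t² − 58.17 t + 171 = 0.
t = [58.17 ± √(58.17² − 2·3.71·171)] / 3.71 = (58.17 ± 45.99) / 3.71, so t = 3.283 s or t = 28.08 s.
The descending-branch root is 28.08 s.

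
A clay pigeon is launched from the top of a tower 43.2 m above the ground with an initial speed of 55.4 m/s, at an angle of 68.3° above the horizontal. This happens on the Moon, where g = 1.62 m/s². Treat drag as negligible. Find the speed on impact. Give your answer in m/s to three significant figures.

vₓ = 55.40 cos 68.3° = 20.48 m/s; v_y0 = 55.40 sin 68.3° = 51.47 m/s.
With up positive and y = 0 at the ground: y(t) = 43.2 + (51.47) t − 0.8100 t². Setting y = 0 and taking the positive root: t = [51.47 + √(51.47² + 2·1.62·43.2)] / 1.62 = (51.47 + 52.82) / 1.62 = 64.38 s.
Vertical velocity at impact: v_y = v_y0 − g t = 51.47 − 1.62 × 64.38 = −52.82 m/s.
Speed: |v| = √(vₓ² + v_y²) = √(20.48² + 52.82²) = 56.65 m/s.

56.6 m/s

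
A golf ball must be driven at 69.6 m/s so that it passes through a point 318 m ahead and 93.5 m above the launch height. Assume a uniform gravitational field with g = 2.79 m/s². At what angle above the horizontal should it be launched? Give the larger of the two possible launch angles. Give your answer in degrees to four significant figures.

Trajectory: y = x tanθ − g x² (1 + tan²θ)/(2v₀²). With x = 318, y = 93.5, v₀ = 69.6, g = 2.79:
29.12 tan²θ − 318 tanθ + (122.6) = 0.
tanθ = [318 ± √(318² − 4 × 29.12 × (122.6))] / (2 × 29.12) = (318 ± 294.7) / 58.24, giving tanθ = 0.4003 or 10.52.
θ = 21.81° or 84.57°; the larger is 84.57°.

84.57°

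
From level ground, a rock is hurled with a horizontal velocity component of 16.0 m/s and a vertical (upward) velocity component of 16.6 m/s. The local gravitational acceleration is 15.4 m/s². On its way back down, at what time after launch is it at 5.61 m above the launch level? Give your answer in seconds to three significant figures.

1.74 s

Height y(t) = 16.60 t − 7.700 t² = 5.61 gives 7.700 t² − 16.60 t + 5.61 = 0.
Quadratic formula: t = (16.60 ± √102.77) / 15.4 = (16.60 ± 10.14) / 15.4 → t = 0.4196 s or 1.736 s.
The descending-branch root is 1.736 s.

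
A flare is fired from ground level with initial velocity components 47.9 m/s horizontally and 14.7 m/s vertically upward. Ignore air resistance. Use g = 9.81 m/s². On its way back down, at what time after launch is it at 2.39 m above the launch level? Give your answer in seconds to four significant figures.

Set y = v_y0 t − ½ g t² = 2.39: 4.905 t² − 14.70 t + 2.39 = 0.
Quadratic formula: t = (14.70 ± √169.20) / 9.81 = (14.70 ± 13.01) / 9.81 → t = 0.1725 s or 2.824 s.
The descending-branch root is 2.824 s.

2.824 s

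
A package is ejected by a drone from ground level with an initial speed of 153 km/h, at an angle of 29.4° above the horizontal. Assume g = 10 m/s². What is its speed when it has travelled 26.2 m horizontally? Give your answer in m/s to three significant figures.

Convert: 153 km/h = 153/3.6 = 42.50 m/s.
Horizontal component vₓ = 42.50 cos 29.4° = 37.03 m/s; vertical v_y0 = 42.50 sin 29.4° = 20.86 m/s.
x = vₓ t ⇒ t = 26.2/37.03 = 0.7076 s.
Vertical velocity there: v_y = v_y0 − g t = 20.86 − 10.0 × 0.7076 = 13.79 m/s.
Speed: √(vₓ² + v_y²) = √(37.03² + 13.79²) = 39.51 m/s.

39.5 m/s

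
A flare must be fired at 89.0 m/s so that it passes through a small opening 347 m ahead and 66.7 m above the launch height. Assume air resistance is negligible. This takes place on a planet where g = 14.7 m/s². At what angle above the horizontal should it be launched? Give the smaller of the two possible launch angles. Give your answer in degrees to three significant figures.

Trajectory: y = x tanθ − g x² (1 + tan²θ)/(2v₀²). With x = 347, y = 66.7, v₀ = 89.0, g = 14.7:
111.7 tan²θ − 347 tanθ + (178.4) = 0.
tanθ = [347 ± √(347² − 4 × 111.7 × (178.4))] / (2 × 111.7) = (347 ± 201.7) / 223.5, giving tanθ = 0.6504 or 2.455.
θ = 33.04° or 67.84°; the smaller is 33.04°.

33.0°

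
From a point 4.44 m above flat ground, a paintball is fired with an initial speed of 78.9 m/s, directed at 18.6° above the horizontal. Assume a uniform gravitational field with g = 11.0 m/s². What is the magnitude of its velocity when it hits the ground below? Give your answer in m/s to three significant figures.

79.5 m/s

Horizontal component vₓ = 78.90 cos 18.6° = 74.78 m/s; vertical v_y0 = 78.90 sin 18.6° = 25.17 m/s.
With up positive and y = 0 at the ground: y(t) = 4.44 + (25.17) t − 5.500 t². Setting y = 0 and taking the positive root: t = [25.17 + √(25.17² + 2·11.0·4.44)] / 11.0 = (25.17 + 27.04) / 11.0 = 4.746 s.
Vertical velocity at impact: v_y = v_y0 − g t = 25.17 − 11.0 × 4.746 = −27.04 m/s.
Speed: |v| = √(vₓ² + v_y²) = √(74.78² + 27.04²) = 79.52 m/s.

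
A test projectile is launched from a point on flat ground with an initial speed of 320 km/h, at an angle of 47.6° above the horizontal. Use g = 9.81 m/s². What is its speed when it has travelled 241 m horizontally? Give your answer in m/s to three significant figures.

65.4 m/s

Convert: 320 km/h = 320/3.6 = 88.89 m/s.
Horizontal component vₓ = 88.89 cos 47.6° = 59.94 m/s; vertical v_y0 = 88.89 sin 47.6° = 65.64 m/s.
At x = 241 m, t = x/vₓ = 241/59.94 = 4.021 s.
Vertical velocity there: v_y = v_y0 − g t = 65.64 − 9.81 × 4.021 = 26.20 m/s.
Speed: √(vₓ² + v_y²) = √(59.94² + 26.20²) = 65.41 m/s.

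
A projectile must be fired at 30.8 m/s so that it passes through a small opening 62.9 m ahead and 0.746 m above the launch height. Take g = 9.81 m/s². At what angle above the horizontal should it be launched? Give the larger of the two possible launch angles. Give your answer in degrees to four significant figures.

69.60°

Trajectory: y = x tanθ − g x² (1 + tan²θ)/(2v₀²). With x = 62.9, y = 0.746, v₀ = 30.8, g = 9.81:
20.46 tan²θ − 62.9 tanθ + (21.20) = 0.
tanθ = [62.9 ± √(62.9² − 4 × 20.46 × (21.20))] / (2 × 20.46) = (62.9 ± 47.13) / 40.91, giving tanθ = 0.3854 or 2.689.
θ = 21.08° or 69.60°; the larger is 69.60°.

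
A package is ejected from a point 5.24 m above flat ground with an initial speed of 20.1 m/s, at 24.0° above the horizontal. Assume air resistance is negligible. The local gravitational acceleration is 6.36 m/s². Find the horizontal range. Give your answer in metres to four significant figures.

vₓ = 20.10 cos 24.0° = 18.36 m/s; v_y0 = 20.10 sin 24.0° = 8.175 m/s.
With up positive and y = 0 at the ground: y(t) = 5.24 + (8.175) t − 3.180 t². Setting y = 0 and taking the positive root: t = [8.175 + √(8.175² + 2·6.36·5.24)] / 6.36 = (8.175 + 11.55) / 6.36 = 3.102 s.
Horizontal distance: R = vₓ t = 18.36 × 3.102 = 56.96 m.

56.96 m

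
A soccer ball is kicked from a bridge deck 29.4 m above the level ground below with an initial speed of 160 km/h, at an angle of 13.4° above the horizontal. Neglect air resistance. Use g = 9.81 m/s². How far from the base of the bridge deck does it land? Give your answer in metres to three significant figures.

161 m

Convert: 160 km/h = 160/3.6 = 44.44 m/s.
Resolve: vₓ = 44.44 cos 13.4° = 43.23 m/s and v_y0 = 44.44 sin 13.4° = 10.30 m/s.
The projectile lands when y = 29.4 + (10.30) t − ½·9.81·t² = 0. Positive root: t = (10.30 + √(10.30² + 2·9.81·29.4)) / 9.81 = (10.30 + 26.13) / 9.81 = 3.714 s.
Horizontal distance: R = vₓ t = 43.23 × 3.714 = 160.6 m.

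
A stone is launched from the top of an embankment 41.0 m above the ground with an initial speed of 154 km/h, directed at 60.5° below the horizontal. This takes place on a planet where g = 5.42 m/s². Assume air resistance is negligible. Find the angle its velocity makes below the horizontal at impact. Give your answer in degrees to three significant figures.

Convert: 154 km/h = 154/3.6 = 42.78 m/s.
Horizontal component vₓ = 42.78 cos 60.5° = 21.06 m/s; vertical v_y0 = −37.23 m/s (downward).
With up positive and y = 0 at the ground: y(t) = 41.0 + (−37.23) t − 2.710 t². Setting y = 0 and taking the positive root: t = [−37.23 + √(37.23² + 2·5.42·41.0)] / 5.42 = (−37.23 + 42.79) / 5.42 = 1.025 s.
At impact: v_y = v_y0 − g t = −42.79 m/s; vₓ = 21.06 m/s.
Angle below horizontal: arctan(|v_y|/vₓ) = arctan(42.79/21.06) = 63.79°.

63.8°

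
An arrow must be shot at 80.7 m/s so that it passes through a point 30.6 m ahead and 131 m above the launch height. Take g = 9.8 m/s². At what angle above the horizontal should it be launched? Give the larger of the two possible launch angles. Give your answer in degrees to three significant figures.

88.5°

Trajectory: y = x tanθ − g x² (1 + tan²θ)/(2v₀²). With x = 30.6, y = 131, v₀ = 80.7, g = 9.80:
0.7045 tan²θ − 30.6 tanθ + (131.7) = 0.
tanθ = [30.6 ± √(30.6² − 4 × 0.7045 × (131.7))] / (2 × 0.7045) = (30.6 ± 23.77) / 1.409, giving tanθ = 4.844 or 38.59.
θ = 78.34° or 88.52°; the larger is 88.52°.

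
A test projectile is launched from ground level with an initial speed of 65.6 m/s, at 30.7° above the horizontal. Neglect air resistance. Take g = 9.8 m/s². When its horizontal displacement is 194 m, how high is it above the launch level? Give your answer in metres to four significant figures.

57.23 m

vₓ = 65.60 cos 30.7° = 56.41 m/s; v_y0 = 65.60 sin 30.7° = 33.49 m/s.
x = vₓ t ⇒ t = 194/56.41 = 3.439 s.
Height: y = v_y0 t − ½ g t² = 33.49 × 3.439 − 4.900 × 3.439² = 115.2 − 57.96 = 57.23 m.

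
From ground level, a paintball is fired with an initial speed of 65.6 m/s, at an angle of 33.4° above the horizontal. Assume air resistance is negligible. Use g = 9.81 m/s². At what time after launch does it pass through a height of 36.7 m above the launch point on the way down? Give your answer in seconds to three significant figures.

6.14 s

Resolve: vₓ = 65.60 cos 33.4° = 54.77 m/s and v_y0 = 65.60 sin 33.4° = 36.11 m/s.
Set y = v_y0 t − ½ g t² = 36.7: 4.905 t² − 36.11 t + 36.7 = 0.
t = [36.11 ± √(36.11² − 2·9.81·36.7)] / 9.81 = (36.11 ± 24.17) / 9.81, so t = 1.218 s or t = 6.144 s.
The descending-branch root is 6.144 s.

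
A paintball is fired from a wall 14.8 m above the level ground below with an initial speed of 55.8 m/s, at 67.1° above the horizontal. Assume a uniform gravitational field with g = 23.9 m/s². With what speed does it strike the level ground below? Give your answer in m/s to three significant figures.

Resolve: vₓ = 55.80 cos 67.1° = 21.71 m/s and v_y0 = 55.80 sin 67.1° = 51.40 m/s.
With up positive and y = 0 at the ground: y(t) = 14.8 + (51.40) t − 11.95 t². Setting y = 0 and taking the positive root: t = [51.40 + √(51.40² + 2·23.9·14.8)] / 23.9 = (51.40 + 57.88) / 23.9 = 4.572 s.
Vertical velocity at impact: v_y = v_y0 − g t = 51.40 − 23.9 × 4.572 = −57.88 m/s.
Speed: |v| = √(vₓ² + v_y²) = √(21.71² + 57.88²) = 61.81 m/s.

61.8 m/s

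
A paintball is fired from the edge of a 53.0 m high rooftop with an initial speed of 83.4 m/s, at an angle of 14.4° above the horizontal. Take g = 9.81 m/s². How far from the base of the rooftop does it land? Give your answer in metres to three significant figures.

487 m

vₓ = 83.40 cos 14.4° = 80.78 m/s; v_y0 = 83.40 sin 14.4° = 20.74 m/s.
The projectile lands when y = 53.0 + (20.74) t − ½·9.81·t² = 0. Positive root: t = (20.74 + √(20.74² + 2·9.81·53.0)) / 9.81 = (20.74 + 38.34) / 9.81 = 6.023 s.
Horizontal distance: R = vₓ t = 80.78 × 6.023 = 486.5 m.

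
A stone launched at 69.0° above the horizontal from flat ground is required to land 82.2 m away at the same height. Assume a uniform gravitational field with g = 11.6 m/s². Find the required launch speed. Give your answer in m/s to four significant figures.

From R = (v₀² / g) sin 2θ: v₀ = √(gR / sin 2θ).
v₀ = √(11.6 × 82.2 / sin 138.0°) = √(953.5 / 0.6691) = √1425.0 = 37.75 m/s.

37.75 m/s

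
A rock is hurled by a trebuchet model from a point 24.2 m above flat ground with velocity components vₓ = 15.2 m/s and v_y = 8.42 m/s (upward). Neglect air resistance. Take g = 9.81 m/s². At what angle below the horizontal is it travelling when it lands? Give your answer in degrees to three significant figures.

With up positive and y = 0 at the ground: y(t) = 24.2 + (8.420) t − 4.905 t². Setting y = 0 and taking the positive root: t = [8.420 + √(8.420² + 2·9.81·24.2)] / 9.81 = (8.420 + 23.36) / 9.81 = 3.240 s.
At impact: v_y = v_y0 − g t = −23.36 m/s; vₓ = 15.20 m/s.
Angle below horizontal: arctan(|v_y|/vₓ) = arctan(23.36/15.20) = 56.95°.

56.9°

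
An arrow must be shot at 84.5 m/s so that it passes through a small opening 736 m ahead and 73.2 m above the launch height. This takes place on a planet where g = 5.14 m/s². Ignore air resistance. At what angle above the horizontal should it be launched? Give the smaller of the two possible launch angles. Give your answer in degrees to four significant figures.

22.22°

Trajectory: y = x tanθ − g x² (1 + tan²θ)/(2v₀²). With x = 736, y = 73.2, v₀ = 84.5, g = 5.14:
195.0 tan²θ − 736 tanθ + (268.2) = 0.
tanθ = [736 ± √(736² − 4 × 195.0 × (268.2))] / (2 × 195.0) = (736 ± 576.7) / 389.9, giving tanθ = 0.4086 or 3.366.
θ = 22.22° or 73.46°; the smaller is 22.22°.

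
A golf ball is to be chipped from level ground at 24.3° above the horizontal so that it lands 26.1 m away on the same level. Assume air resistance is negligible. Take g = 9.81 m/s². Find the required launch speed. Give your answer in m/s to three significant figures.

On level ground R = v₀² sin 2θ / g ⇒ v₀ = √(gR / sin 2θ).
v₀ = √(9.81 × 26.1 / sin 48.60°) = √(256.0 / 0.7501) = √341.34 = 18.48 m/s.

18.5 m/s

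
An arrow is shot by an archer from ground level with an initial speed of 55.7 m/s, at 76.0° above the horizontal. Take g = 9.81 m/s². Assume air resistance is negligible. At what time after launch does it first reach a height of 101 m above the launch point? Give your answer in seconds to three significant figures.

2.39 s

Components: vₓ = 55.70 cos 76.0° = 13.48 m/s, v_y0 = 55.70 sin 76.0° = 54.05 m/s.
Height y(t) = 54.05 t − 4.905 t² = 101 gives 4.905 t² − 54.05 t + 101 = 0.
t = [54.05 ± √(54.05² − 2·9.81·101)] / 9.81 = (54.05 ± 30.65) / 9.81, so t = 2.385 s or t = 8.633 s.
The first (ascending) time is 2.385 s.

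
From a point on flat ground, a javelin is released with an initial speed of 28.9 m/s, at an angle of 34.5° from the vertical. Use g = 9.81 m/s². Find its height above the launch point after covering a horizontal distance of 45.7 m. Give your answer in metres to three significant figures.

vₓ = 28.90 sin 34.5° = 16.37 m/s; v_y0 = 28.90 cos 34.5° = 23.82 m/s.
At x = 45.7 m, t = x/vₓ = 45.7/16.37 = 2.792 s.
Height: y = v_y0 t − ½ g t² = 23.82 × 2.792 − 4.905 × 2.792² = 66.49 − 38.23 = 28.26 m.

28.3 m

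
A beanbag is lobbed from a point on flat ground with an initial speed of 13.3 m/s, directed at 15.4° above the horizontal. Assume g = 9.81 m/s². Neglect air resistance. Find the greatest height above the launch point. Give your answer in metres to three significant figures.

0.636 m

Horizontal component vₓ = 13.30 cos 15.4° = 12.82 m/s; vertical v_y0 = 13.30 sin 15.4° = 3.532 m/s.
At the apex v_y = 0, so H = v_y0²/(2g) = 3.532²/19.62 = 0.6358 m.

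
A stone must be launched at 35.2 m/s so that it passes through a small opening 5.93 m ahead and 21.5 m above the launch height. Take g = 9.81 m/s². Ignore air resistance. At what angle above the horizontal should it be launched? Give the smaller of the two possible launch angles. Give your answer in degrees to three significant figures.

76.1°

Trajectory: y = x tanθ − g x² (1 + tan²θ)/(2v₀²). With x = 5.93, y = 21.5, v₀ = 35.2, g = 9.81:
0.1392 tan²θ − 5.93 tanθ + (21.64) = 0.
tanθ = [5.93 ± √(5.93² − 4 × 0.1392 × (21.64))] / (2 × 0.1392) = (5.93 ± 4.808) / 0.2784, giving tanθ = 4.030 or 38.57.
θ = 76.07° or 88.51°; the smaller is 76.07°.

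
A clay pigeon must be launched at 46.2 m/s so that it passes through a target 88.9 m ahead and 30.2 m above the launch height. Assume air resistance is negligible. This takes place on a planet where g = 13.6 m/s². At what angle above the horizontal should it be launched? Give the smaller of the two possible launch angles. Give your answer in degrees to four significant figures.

38.93°

Trajectory: y = x tanθ − g x² (1 + tan²θ)/(2v₀²). With x = 88.9, y = 30.2, v₀ = 46.2, g = 13.6:
25.18 tan²θ − 88.9 tanθ + (55.38) = 0.
tanθ = [88.9 ± √(88.9² − 4 × 25.18 × (55.38))] / (2 × 25.18) = (88.9 ± 48.23) / 50.36, giving tanθ = 0.8077 or 2.723.
θ = 38.93° or 69.84°; the smaller is 38.93°.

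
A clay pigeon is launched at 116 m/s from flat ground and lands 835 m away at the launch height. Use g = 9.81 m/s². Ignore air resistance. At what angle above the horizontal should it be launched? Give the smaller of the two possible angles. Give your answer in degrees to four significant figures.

Level-ground range R = v₀² sin(2θ)/g ⇒ sin(2θ) = gR/v₀² = 9.81 × 835 / 116² = 0.6088.
2θ = 37.50° or 180° − 37.50° = 142.5°, so θ = 18.75° or 71.25°.
The smaller angle is 18.75°.

18.75°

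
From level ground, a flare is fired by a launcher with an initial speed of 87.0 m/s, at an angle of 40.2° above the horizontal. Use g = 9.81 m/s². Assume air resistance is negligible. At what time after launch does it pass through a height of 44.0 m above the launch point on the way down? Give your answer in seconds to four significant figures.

10.60 s

vₓ = 87.00 cos 40.2° = 66.45 m/s; v_y0 = 87.00 sin 40.2° = 56.15 m/s.
Set y = v_y0 t − ½ g t² = 44.0: 4.905 t² − 56.15 t + 44.0 = 0.
t = [56.15 ± √(56.15² − 2·9.81·44.0)] / 9.81 = (56.15 ± 47.85) / 9.81, so t = 0.8461 s or t = 10.60 s.
The descending-branch root is 10.60 s.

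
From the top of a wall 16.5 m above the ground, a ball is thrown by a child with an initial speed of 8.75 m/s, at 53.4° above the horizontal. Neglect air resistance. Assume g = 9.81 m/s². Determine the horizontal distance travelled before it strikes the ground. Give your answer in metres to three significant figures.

14.0 m

Components: vₓ = 8.750 cos 53.4° = 5.217 m/s, v_y0 = 8.750 sin 53.4° = 7.025 m/s.
With up positive and y = 0 at the ground: y(t) = 16.5 + (7.025) t − 4.905 t². Setting y = 0 and taking the positive root: t = [7.025 + √(7.025² + 2·9.81·16.5)] / 9.81 = (7.025 + 19.32) / 9.81 = 2.685 s.
Horizontal distance: R = vₓ t = 5.217 × 2.685 = 14.01 m.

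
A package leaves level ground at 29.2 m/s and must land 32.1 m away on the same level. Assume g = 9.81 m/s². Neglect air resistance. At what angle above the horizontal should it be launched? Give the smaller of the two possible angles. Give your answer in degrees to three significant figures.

Level-ground range R = v₀² sin(2θ)/g ⇒ sin(2θ) = gR/v₀² = 9.81 × 32.1 / 29.2² = 0.3693.
2θ = 21.67° or 180° − 21.67° = 158.3°, so θ = 10.84° or 79.16°.
The smaller angle is 10.84°.

10.8°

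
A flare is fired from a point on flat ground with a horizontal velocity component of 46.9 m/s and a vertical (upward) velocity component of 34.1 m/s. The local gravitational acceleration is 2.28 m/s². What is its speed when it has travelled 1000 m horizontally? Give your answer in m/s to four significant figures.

49.09 m/s

x = vₓ t ⇒ t = 1000/46.90 = 21.32 s.
Vertical velocity there: v_y = v_y0 − g t = 34.10 − 2.28 × 21.32 = −14.51 m/s.
Speed: √(vₓ² + v_y²) = √(46.90² + 14.51²) = 49.09 m/s.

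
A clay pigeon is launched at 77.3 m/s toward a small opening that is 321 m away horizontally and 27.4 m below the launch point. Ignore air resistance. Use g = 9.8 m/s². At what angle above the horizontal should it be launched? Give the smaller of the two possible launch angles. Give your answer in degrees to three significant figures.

10.6°

Trajectory: y = x tanθ − g x² (1 + tan²θ)/(2v₀²). With x = 321, y = −27.4, v₀ = 77.3, g = 9.80:
84.50 tan²θ − 321 tanθ + (57.10) = 0.
tanθ = [321 ± √(321² − 4 × 84.50 × (57.10))] / (2 × 84.50) = (321 ± 289.4) / 169.0, giving tanθ = 0.1871 or 3.612.
θ = 10.60° or 74.52°; the smaller is 10.60°.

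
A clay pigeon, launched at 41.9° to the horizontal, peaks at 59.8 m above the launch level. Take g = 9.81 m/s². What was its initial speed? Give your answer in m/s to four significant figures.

51.29 m/s

At the peak v_y = 0, so v_y0 = √(2gH) = √(2 × 9.81 × 59.8) = 34.25 m/s.
v_y0 = v₀ sin θ ⇒ v₀ = 34.25 / sin 41.9° = 51.29 m/s.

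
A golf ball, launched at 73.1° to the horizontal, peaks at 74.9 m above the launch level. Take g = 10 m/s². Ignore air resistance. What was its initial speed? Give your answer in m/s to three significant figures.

40.5 m/s

At the peak v_y = 0, so v_y0 = √(2gH) = √(2 × 10.0 × 74.9) = 38.70 m/s.
v_y0 = v₀ sin θ ⇒ v₀ = 38.70 / sin 73.1° = 40.45 m/s.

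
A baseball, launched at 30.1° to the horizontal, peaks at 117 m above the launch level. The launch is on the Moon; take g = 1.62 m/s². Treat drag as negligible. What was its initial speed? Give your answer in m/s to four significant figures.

At the peak v_y = 0, so v_y0 = √(2gH) = √(2 × 1.62 × 117) = 19.47 m/s.
v_y0 = v₀ sin θ ⇒ v₀ = 19.47 / sin 30.1° = 38.82 m/s.

38.82 m/s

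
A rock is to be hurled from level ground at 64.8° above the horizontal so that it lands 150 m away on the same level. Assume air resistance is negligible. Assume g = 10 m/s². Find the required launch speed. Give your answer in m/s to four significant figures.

44.12 m/s

Level-ground range: R = v₀² sin(2θ)/g, so v₀ = √(gR / sin 2θ).
v₀ = √(10.0 × 150 / sin 129.6°) = √(1500 / 0.7705) = √1946.8 = 44.12 m/s.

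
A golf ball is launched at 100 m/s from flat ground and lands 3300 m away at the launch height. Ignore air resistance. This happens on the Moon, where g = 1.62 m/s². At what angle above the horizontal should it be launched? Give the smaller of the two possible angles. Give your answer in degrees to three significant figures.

R = v₀² sin 2θ / g gives sin 2θ = gR/v₀² = 1.62·3300/100² = 0.5346.
2θ = 32.32° or 180° − 32.32° = 147.7°, so θ = 16.16° or 73.84°.
The smaller angle is 16.16°.

16.2°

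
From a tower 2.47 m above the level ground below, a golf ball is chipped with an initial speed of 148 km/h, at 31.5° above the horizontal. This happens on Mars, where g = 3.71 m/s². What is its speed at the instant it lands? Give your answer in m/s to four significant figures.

Convert: 148 km/h = 148/3.6 = 41.11 m/s.
vₓ = 41.11 cos 31.5° = 35.05 m/s; v_y0 = 41.11 sin 31.5° = 21.48 m/s.
Vertical motion (up positive, ground at y = 0): 1.855 t² − (21.48) t − 2.47 = 0, so t = (21.48 + √(21.48² + 2·3.71·2.47)) / 3.71 = (21.48 + 21.90) / 3.71 = 11.69 s.
Vertical velocity at impact: v_y = v_y0 − g t = 21.48 − 3.71 × 11.69 = −21.90 m/s.
Speed: |v| = √(vₓ² + v_y²) = √(35.05² + 21.90²) = 41.33 m/s.

41.33 m/s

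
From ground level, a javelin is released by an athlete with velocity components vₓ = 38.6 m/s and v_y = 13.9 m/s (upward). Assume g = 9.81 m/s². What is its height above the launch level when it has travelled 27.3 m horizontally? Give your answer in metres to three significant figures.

7.38 m

x = vₓ t ⇒ t = 27.3/38.60 = 0.7073 s.
Height: y = v_y0 t − ½ g t² = 13.90 × 0.7073 − 4.905 × 0.7073² = 9.831 − 2.454 = 7.377 m.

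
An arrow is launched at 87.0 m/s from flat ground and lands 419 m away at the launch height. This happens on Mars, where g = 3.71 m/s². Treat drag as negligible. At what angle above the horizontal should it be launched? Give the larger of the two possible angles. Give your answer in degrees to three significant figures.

84.1°

From R = (v₀²/g) sin 2θ: sin 2θ = 3.71 × 419 / 7569.0 = 0.2054.
2θ = 11.85° or 180° − 11.85° = 168.1°, so θ = 5.926° or 84.07°.
The larger angle is 84.07°.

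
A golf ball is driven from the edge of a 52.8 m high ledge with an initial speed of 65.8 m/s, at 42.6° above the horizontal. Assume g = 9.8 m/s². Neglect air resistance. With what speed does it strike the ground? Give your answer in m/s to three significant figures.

vₓ = 65.80 cos 42.6° = 48.44 m/s; v_y0 = 65.80 sin 42.6° = 44.54 m/s.
Vertical motion (up positive, ground at y = 0): 4.900 t² − (44.54) t − 52.8 = 0, so t = (44.54 + √(44.54² + 2·9.80·52.8)) / 9.80 = (44.54 + 54.94) / 9.80 = 10.15 s.
Vertical velocity at impact: v_y = v_y0 − g t = 44.54 − 9.80 × 10.15 = −54.94 m/s.
Speed: |v| = √(vₓ² + v_y²) = √(48.44² + 54.94²) = 73.24 m/s.

73.2 m/s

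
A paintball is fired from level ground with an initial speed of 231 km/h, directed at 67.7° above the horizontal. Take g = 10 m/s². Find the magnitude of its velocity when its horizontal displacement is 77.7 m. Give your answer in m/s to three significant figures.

36.7 m/s

Convert: 231 km/h = 231/3.6 = 64.17 m/s.
vₓ = 64.17 cos 67.7° = 24.35 m/s; v_y0 = 64.17 sin 67.7° = 59.37 m/s.
x = vₓ t ⇒ t = 77.7/24.35 = 3.191 s.
Vertical velocity there: v_y = v_y0 − g t = 59.37 − 10.0 × 3.191 = 27.46 m/s.
Speed: √(vₓ² + v_y²) = √(24.35² + 27.46²) = 36.70 m/s.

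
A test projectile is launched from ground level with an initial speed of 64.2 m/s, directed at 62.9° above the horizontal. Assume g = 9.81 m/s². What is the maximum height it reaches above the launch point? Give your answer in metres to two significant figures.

Horizontal component vₓ = 64.20 cos 62.9° = 29.25 m/s; vertical v_y0 = 64.20 sin 62.9° = 57.15 m/s.
At the apex v_y = 0, so H = v_y0²/(2g) = 57.15²/19.62 = 166.5 m.

170 m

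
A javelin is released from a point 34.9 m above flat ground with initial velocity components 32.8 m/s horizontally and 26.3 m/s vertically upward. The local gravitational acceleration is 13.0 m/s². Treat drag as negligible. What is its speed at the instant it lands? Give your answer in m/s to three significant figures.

51.7 m/s

With up positive and y = 0 at the ground: y(t) = 34.9 + (26.30) t − 6.500 t². Setting y = 0 and taking the positive root: t = [26.30 + √(26.30² + 2·13.0·34.9)] / 13.0 = (26.30 + 39.99) / 13.0 = 5.099 s.
Vertical velocity at impact: v_y = v_y0 − g t = 26.30 − 13.0 × 5.099 = −39.99 m/s.
Speed: |v| = √(vₓ² + v_y²) = √(32.80² + 39.99²) = 51.72 m/s.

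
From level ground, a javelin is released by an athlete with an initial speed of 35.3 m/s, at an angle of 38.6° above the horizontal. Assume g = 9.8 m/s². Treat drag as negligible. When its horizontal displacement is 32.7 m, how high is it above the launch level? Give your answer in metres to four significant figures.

19.22 m

vₓ = 35.30 cos 38.6° = 27.59 m/s; v_y0 = 35.30 sin 38.6° = 22.02 m/s.
Time to reach x = 32.7 m: t = x/vₓ = 32.7/27.59 = 1.185 s.
Height: y = v_y0 t − ½ g t² = 22.02 × 1.185 − 4.900 × 1.185² = 26.10 − 6.884 = 19.22 m.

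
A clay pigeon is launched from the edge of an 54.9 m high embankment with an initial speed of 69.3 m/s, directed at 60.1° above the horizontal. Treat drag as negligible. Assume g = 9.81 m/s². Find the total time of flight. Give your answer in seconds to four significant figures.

13.10 s

Resolve: vₓ = 69.30 cos 60.1° = 34.55 m/s and v_y0 = 69.30 sin 60.1° = 60.08 m/s.
With up positive and y = 0 at the ground: y(t) = 54.9 + (60.08) t − 4.905 t². Setting y = 0 and taking the positive root: t = [60.08 + √(60.08² + 2·9.81·54.9)] / 9.81 = (60.08 + 68.46) / 9.81 = 13.10 s.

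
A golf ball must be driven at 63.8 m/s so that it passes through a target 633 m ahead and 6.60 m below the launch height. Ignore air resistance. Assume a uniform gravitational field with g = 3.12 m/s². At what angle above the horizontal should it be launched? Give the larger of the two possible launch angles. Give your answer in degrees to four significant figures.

Trajectory: y = x tanθ − g x² (1 + tan²θ)/(2v₀²). With x = 633, y = −6.60, v₀ = 63.8, g = 3.12:
153.6 tan²θ − 633 tanθ + (147.0) = 0.
tanθ = [633 ± √(633² − 4 × 153.6 × (147.0))] / (2 × 153.6) = (633 ± 557.1) / 307.1, giving tanθ = 0.2470 or 3.875.
θ = 13.87° or 75.53°; the larger is 75.53°.

75.53°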